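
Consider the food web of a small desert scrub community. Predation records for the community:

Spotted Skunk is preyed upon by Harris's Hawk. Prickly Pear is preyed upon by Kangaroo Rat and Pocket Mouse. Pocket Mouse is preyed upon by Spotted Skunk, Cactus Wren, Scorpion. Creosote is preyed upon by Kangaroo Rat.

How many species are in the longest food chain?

4 species

One longest chain: Prickly Pear → Pocket Mouse → Spotted Skunk → Harris's Hawk.
It has 4 species and 3 links.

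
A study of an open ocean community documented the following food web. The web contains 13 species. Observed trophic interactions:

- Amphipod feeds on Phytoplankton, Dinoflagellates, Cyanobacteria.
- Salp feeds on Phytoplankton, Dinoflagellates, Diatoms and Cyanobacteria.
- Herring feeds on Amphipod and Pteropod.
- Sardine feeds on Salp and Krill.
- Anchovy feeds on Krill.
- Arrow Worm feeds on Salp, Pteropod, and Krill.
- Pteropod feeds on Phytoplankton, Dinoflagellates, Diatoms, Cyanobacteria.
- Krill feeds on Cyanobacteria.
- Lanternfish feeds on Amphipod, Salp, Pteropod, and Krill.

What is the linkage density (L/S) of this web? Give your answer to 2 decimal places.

L/S = 1.85

There are L = 24 links among S = 13 species.
L/S = 24/13 = 1.8462 ≈ 1.85.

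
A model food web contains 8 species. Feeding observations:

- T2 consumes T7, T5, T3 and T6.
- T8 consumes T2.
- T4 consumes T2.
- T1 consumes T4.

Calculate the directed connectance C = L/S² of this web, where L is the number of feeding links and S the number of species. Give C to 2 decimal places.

The web has S = 8 species and L = 7 feeding links.
C = L / S² = 7 / 64 = 0.1094 ≈ 0.11.

C = 0.11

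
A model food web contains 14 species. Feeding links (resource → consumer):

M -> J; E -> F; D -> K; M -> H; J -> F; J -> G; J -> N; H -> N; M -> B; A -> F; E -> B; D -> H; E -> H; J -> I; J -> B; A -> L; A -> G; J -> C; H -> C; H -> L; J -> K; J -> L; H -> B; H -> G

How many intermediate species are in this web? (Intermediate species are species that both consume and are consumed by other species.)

Intermediate species (has both prey and predators): J, H.
Count: 2.

2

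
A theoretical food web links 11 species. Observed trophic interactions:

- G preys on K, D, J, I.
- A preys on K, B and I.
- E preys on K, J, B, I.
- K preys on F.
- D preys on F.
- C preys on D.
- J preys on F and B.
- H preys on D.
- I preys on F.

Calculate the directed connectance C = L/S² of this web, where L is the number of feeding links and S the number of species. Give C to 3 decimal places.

The web has S = 11 species and L = 18 feeding links.
C = L / S² = 18 / 121 = 0.1488 ≈ 0.149.

C = 0.149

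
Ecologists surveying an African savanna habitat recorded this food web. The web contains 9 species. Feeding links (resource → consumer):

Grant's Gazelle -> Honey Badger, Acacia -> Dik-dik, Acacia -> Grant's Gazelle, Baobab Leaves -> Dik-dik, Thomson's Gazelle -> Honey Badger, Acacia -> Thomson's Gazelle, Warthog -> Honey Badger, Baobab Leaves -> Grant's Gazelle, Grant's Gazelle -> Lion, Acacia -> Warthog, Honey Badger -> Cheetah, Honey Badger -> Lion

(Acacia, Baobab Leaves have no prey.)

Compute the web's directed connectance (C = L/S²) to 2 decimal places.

The web has S = 9 species and L = 12 feeding links.
C = L / S² = 12 / 81 = 0.1481 ≈ 0.15.

C = 0.15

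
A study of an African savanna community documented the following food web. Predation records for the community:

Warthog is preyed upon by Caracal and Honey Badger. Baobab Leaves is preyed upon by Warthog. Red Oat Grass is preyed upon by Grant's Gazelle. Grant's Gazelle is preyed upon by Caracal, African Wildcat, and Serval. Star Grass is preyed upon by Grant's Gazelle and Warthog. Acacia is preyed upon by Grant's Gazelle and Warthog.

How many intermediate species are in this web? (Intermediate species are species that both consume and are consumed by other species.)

Intermediate species (has both prey and predators): Warthog, Grant's Gazelle.
Count: 2.

2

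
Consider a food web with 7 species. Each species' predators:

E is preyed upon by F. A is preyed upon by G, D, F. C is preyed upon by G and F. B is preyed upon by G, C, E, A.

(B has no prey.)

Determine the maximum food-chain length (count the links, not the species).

2 links

One longest chain: B → C → F.
It has 3 species and 2 links.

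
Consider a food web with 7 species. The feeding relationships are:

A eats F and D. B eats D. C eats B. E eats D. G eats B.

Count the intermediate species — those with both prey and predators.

Intermediate species (has both prey and predators): B.
Count: 1.

1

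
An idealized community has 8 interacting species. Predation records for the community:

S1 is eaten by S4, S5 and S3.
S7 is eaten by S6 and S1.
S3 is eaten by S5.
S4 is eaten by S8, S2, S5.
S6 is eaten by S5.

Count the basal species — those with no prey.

1

Basal species (no prey listed): S7.
Count: 1.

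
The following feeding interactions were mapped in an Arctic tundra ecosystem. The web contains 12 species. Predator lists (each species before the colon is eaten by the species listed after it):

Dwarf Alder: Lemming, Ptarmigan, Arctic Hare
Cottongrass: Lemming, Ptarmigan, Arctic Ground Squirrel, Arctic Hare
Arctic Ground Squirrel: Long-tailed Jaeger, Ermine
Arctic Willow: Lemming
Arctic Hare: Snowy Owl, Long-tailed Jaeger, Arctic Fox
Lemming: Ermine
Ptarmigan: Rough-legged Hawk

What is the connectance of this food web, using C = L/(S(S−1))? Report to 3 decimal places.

The web has S = 12 species and L = 15 feeding links.
C = L / (S(S−1)) = 15 / 132 = 0.1136 ≈ 0.114.

C = 0.114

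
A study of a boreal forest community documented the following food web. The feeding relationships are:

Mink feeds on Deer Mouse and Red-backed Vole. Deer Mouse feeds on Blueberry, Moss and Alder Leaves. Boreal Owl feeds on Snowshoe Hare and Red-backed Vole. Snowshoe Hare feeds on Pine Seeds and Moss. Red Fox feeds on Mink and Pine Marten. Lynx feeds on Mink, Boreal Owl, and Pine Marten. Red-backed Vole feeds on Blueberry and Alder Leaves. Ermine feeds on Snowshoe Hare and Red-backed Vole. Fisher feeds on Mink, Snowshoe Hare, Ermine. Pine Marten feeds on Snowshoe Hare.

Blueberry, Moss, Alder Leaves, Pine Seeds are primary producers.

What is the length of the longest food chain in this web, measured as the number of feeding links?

3 links

One longest chain: Moss → Snowshoe Hare → Pine Marten → Red Fox.
It has 4 species and 3 links.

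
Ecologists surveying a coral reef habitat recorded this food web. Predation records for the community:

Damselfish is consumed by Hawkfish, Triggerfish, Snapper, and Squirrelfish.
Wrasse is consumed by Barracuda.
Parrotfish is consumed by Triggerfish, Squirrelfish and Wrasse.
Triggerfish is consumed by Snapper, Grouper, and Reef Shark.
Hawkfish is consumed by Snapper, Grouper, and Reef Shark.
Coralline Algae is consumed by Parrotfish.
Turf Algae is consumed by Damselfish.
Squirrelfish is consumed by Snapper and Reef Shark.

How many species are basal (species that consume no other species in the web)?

Basal species (no prey listed): Turf Algae, Coralline Algae.
Count: 2.

2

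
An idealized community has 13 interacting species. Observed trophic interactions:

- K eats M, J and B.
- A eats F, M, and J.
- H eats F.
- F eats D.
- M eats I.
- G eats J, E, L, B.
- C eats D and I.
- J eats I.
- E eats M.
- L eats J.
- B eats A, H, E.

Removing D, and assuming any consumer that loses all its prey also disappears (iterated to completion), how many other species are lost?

2

Remove D.
Round 1: F (all prey gone) → extinct.
Round 2: H (all prey gone) → extinct.
No further losses. Total secondary extinctions: 2.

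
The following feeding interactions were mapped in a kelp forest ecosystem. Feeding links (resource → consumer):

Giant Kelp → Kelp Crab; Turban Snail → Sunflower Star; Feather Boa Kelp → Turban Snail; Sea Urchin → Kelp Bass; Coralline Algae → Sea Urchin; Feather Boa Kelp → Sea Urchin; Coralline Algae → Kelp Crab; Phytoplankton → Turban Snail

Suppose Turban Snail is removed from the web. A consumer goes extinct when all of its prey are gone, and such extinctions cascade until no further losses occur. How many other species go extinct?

Remove Turban Snail.
Round 1: Sunflower Star (all prey gone) → extinct.
No further losses. Total secondary extinctions: 1.

1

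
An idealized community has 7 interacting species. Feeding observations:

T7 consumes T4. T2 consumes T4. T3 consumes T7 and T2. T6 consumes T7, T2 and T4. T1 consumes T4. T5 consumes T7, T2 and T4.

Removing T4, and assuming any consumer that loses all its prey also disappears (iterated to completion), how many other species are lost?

Remove T4.
Round 1: T2 (all prey gone), T1 (all prey gone), T7 (all prey gone) → extinct.
Round 2: T3 (all prey gone), T5 (all prey gone), T6 (all prey gone) → extinct.
No further losses. Total secondary extinctions: 6.

6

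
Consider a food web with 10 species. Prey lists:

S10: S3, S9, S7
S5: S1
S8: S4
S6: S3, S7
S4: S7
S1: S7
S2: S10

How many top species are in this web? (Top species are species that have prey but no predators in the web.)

Top species (has prey, but nothing eats it): S6, S5, S8, S2.
Count: 4.

4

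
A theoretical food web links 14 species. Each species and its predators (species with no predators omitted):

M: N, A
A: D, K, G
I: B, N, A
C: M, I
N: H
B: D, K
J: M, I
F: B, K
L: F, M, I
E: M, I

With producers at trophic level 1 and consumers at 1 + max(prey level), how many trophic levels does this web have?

4

Producers (level 1): E, J, C, L.
E → M → A → D gives D level 4.
No species has a prey at level 4, so no species reaches level 5.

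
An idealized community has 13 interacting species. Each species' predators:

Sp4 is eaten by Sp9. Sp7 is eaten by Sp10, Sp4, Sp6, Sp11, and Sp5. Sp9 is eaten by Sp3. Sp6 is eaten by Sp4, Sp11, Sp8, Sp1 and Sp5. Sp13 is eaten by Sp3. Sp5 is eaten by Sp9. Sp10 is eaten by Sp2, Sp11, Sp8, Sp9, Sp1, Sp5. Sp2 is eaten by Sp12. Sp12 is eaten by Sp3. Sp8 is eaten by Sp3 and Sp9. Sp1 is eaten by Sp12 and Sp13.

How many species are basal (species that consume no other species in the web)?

1

Basal species (no prey listed): Sp7.
Count: 1.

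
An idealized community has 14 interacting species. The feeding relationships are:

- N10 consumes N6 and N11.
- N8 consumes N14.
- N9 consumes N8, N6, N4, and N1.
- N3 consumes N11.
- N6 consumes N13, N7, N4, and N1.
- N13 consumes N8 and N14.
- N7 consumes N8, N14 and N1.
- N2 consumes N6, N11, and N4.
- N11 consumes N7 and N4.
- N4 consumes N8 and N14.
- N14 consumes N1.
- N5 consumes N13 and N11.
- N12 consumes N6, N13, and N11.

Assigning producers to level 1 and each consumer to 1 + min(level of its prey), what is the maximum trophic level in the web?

Producers (level 1): N1.
Following each consumer down to its lowest-level prey: N1 → N14 → N13 → N5 (levels 1 through 4).
All prey of N5 (N13 3, N11 3) are at level 3 or above, so N5 is at level 1 + 3 = 4.
Every consumer has at least one prey at level 3 or below, so none exceeds level 4.

4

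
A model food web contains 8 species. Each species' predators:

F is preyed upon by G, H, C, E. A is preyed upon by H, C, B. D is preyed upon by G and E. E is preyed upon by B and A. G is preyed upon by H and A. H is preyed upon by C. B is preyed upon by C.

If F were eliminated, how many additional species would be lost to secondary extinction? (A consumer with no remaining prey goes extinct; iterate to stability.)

Remove F.
Every predator of it retains at least one other prey: E still has D; G still has D; H still has G, A; C still has A, H, B.
No consumer loses all prey, so no secondary extinctions occur.

0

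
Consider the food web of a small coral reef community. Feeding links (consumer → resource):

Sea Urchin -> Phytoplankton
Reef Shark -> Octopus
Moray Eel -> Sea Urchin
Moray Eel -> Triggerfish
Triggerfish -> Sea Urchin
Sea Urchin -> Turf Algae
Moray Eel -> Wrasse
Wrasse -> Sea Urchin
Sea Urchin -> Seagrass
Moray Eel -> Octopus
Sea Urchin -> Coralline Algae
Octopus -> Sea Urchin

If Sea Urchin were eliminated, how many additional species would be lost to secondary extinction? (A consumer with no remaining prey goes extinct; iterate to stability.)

Remove Sea Urchin.
Round 1: Triggerfish (all prey gone), Wrasse (all prey gone), Octopus (all prey gone) → extinct.
Round 2: Moray Eel (all prey gone), Reef Shark (all prey gone) → extinct.
No further losses. Total secondary extinctions: 5.

5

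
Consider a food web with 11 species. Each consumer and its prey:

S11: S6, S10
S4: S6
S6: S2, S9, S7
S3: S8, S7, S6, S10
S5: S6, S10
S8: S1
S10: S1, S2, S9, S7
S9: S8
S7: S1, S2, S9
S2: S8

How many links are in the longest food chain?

5 links

One longest chain: S1 → S8 → S2 → S7 → S6 → S5.
It has 6 species and 5 links.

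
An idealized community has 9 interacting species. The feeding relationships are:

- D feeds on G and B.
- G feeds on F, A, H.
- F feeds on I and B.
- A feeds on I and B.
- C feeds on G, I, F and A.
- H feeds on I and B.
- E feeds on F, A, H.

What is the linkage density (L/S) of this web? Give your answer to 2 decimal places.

L/S = 2.00

There are L = 18 links among S = 9 species.
L/S = 18/9 = 2.0000 ≈ 2.00.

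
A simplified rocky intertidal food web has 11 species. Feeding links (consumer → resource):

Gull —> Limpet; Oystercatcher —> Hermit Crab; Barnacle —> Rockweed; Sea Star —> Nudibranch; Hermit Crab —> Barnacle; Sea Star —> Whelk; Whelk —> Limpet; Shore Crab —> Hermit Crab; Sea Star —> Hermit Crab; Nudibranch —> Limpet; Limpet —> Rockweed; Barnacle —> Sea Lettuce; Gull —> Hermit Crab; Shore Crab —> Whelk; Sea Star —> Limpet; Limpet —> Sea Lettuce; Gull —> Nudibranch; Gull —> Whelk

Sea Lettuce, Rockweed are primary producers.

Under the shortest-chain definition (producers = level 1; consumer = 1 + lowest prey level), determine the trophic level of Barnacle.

Trophic level 2

Sea Lettuce is a producer → level 1.
Barnacle eats Sea Lettuce → level 2.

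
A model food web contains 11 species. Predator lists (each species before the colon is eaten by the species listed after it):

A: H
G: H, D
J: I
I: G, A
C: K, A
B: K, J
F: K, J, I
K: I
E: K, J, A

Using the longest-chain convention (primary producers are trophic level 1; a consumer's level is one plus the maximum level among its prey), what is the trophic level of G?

Trophic level 4

C is a producer → level 1.
K eats C (level 1); other prey at levels: F 1, E 1, B 1 → level 2.
I eats K (level 2); other prey at levels: F 1, J 2 → level 3.
G eats I → level 4.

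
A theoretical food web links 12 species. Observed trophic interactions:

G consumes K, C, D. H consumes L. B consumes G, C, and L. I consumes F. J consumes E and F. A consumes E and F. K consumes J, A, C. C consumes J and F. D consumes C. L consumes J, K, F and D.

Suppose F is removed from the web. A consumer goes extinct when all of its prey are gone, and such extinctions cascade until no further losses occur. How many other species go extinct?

1

Remove F.
Round 1: I (all prey gone) → extinct.
No further losses. Total secondary extinctions: 1.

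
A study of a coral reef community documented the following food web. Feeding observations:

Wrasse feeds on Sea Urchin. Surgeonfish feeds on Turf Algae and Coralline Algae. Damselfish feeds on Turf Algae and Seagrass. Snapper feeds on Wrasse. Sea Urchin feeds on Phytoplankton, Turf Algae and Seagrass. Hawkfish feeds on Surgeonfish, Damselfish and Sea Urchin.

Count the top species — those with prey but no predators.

Top species (has prey, but nothing eats it): Hawkfish, Snapper.
Count: 2.

2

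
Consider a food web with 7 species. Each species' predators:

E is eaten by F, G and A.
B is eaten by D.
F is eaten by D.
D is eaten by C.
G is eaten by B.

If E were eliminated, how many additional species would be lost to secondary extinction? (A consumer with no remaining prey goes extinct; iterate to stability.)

6

Remove E.
Round 1: G (all prey gone), F (all prey gone), A (all prey gone) → extinct.
Round 2: B (all prey gone) → extinct.
Round 3: D (all prey gone) → extinct.
Round 4: C (all prey gone) → extinct.
No further losses. Total secondary extinctions: 6.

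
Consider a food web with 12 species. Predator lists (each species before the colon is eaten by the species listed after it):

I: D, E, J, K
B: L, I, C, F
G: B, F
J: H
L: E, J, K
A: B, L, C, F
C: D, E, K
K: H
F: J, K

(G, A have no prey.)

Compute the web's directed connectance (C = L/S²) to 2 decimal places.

The web has S = 12 species and L = 24 feeding links.
C = L / S² = 24 / 144 = 0.1667 ≈ 0.17.

C = 0.17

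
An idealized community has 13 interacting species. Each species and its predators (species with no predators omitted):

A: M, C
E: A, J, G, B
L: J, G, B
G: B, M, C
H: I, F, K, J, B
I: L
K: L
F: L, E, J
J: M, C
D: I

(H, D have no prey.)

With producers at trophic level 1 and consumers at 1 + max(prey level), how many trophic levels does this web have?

Producers (level 1): H, D.
H → I → L → J → C gives C level 5.
No species has a prey at level 5, so no species reaches level 6.

5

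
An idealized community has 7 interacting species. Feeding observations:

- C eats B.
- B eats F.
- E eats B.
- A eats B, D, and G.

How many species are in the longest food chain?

One longest chain: F → B → E.
It has 3 species and 2 links.

3 species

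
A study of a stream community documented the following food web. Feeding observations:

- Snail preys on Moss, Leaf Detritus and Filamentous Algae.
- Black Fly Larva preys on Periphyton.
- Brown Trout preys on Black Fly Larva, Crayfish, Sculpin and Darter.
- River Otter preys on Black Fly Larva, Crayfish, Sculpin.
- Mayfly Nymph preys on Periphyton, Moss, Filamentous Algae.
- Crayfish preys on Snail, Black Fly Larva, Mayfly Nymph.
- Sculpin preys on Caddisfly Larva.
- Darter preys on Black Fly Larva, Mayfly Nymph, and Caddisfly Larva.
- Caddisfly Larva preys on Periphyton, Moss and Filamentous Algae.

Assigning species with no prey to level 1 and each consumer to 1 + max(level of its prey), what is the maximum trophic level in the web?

4

Basal resources (level 1): Moss, Filamentous Algae, Periphyton, Leaf Detritus.
Moss → Caddisfly Larva → Sculpin → River Otter gives River Otter level 4.
No species has a prey at level 4, so no species reaches level 5.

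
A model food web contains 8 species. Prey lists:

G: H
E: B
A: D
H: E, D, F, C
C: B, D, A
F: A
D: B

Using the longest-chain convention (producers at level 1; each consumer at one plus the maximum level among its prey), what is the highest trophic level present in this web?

6

Producers (level 1): B.
B → D → A → F → H → G gives G level 6.
No species has a prey at level 6, so no species reaches level 7.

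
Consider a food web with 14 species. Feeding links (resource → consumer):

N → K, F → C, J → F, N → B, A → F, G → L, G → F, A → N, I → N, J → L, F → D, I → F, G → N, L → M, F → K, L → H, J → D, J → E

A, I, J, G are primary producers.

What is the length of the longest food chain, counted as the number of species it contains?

One longest chain: A → F → D.
It has 3 species and 2 links.

3 species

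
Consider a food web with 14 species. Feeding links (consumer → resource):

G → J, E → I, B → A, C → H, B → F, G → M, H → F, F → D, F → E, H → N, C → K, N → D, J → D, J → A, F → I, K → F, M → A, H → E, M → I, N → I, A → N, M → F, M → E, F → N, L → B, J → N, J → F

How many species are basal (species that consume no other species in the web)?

Basal species (no prey listed): I, D.
Count: 2.

2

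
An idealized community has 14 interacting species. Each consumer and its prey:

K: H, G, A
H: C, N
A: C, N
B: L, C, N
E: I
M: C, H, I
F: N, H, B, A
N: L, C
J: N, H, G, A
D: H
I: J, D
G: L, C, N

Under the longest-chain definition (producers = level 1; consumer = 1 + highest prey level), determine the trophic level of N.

L is a producer → level 1.
N eats L (level 1); other prey at levels: C 1 → level 2.

Trophic level 2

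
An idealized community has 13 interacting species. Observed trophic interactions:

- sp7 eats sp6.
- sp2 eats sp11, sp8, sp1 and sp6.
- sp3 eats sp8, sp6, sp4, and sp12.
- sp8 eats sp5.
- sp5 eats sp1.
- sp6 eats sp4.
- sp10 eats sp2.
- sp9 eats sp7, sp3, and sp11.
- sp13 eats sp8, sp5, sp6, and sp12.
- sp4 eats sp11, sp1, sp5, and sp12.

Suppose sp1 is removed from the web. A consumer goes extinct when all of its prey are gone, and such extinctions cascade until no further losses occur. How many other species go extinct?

Remove sp1.
Round 1: sp5 (all prey gone) → extinct.
Round 2: sp8 (all prey gone) → extinct.
No further losses. Total secondary extinctions: 2.

2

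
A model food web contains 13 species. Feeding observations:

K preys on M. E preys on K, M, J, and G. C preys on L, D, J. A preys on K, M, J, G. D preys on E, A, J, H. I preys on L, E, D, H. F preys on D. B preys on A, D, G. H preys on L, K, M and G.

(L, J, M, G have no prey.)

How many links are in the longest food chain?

4 links

One longest chain: M → K → H → D → C.
It has 5 species and 4 links.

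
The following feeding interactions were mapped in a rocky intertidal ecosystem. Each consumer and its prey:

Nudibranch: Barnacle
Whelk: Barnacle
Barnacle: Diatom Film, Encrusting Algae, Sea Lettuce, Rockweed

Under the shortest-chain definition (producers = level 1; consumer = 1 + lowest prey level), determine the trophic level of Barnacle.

Trophic level 2

Diatom Film is a producer → level 1.
Barnacle eats Diatom Film → level 2.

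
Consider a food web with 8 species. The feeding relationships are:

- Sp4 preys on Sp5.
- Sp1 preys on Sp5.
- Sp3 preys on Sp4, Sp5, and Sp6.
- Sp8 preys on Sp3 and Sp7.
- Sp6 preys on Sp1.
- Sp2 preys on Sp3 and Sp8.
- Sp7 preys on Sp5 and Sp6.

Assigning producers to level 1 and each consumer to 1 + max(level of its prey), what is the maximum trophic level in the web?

Producers (level 1): Sp5.
Sp5 → Sp1 → Sp6 → Sp7 → Sp8 → Sp2 gives Sp2 level 6.
No species has a prey at level 6, so no species reaches level 7.

6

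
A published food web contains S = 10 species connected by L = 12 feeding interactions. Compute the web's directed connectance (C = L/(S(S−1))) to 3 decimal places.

C = 0.133

The web has S = 10 species and L = 12 feeding links.
C = L / (S(S−1)) = 12 / 90 = 0.1333 ≈ 0.133.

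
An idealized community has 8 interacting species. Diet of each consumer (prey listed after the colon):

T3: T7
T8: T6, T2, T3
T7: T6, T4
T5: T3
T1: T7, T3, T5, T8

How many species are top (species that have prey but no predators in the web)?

Top species (has prey, but nothing eats it): T1.
Count: 1.

1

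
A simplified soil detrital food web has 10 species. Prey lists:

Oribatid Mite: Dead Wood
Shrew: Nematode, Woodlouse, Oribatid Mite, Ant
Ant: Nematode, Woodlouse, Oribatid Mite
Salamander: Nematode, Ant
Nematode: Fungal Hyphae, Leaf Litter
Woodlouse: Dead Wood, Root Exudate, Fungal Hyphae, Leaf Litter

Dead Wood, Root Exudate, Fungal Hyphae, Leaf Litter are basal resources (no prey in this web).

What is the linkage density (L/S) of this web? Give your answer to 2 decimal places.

L/S = 1.60

There are L = 16 links among S = 10 species.
L/S = 16/10 = 1.6000 ≈ 1.60.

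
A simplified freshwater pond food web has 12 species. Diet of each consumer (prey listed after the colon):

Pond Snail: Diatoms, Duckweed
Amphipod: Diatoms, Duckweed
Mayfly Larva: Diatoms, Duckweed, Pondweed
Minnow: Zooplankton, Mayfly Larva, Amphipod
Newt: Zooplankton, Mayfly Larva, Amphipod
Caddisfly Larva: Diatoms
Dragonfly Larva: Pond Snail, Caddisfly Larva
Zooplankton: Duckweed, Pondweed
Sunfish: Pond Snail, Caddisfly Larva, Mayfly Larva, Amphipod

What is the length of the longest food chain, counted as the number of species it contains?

One longest chain: Diatoms → Pond Snail → Sunfish.
It has 3 species and 2 links.

3 species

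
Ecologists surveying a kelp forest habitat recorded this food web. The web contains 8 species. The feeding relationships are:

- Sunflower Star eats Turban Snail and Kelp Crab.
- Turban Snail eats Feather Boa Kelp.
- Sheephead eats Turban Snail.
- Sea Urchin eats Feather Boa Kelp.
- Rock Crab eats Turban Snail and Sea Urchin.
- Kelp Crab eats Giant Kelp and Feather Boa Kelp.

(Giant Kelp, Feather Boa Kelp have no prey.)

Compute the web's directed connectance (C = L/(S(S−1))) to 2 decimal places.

C = 0.16

The web has S = 8 species and L = 9 feeding links.
C = L / (S(S−1)) = 9 / 56 = 0.1607 ≈ 0.16.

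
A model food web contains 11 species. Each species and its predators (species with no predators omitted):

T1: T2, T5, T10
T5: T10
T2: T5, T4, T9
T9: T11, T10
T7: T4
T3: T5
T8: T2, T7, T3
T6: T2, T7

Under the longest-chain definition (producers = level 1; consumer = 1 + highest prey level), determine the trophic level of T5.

Trophic level 3

T8 is a producer → level 1.
T2 eats T8 (level 1); other prey at levels: T6 1, T1 1 → level 2.
T5 eats T2 (level 2); other prey at levels: T1 1, T3 2 → level 3.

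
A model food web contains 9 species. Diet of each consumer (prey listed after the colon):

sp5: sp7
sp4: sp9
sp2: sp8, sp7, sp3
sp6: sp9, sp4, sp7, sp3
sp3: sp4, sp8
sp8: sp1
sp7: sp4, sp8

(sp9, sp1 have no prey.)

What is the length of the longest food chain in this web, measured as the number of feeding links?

One longest chain: sp9 → sp4 → sp7 → sp2.
It has 4 species and 3 links.

3 links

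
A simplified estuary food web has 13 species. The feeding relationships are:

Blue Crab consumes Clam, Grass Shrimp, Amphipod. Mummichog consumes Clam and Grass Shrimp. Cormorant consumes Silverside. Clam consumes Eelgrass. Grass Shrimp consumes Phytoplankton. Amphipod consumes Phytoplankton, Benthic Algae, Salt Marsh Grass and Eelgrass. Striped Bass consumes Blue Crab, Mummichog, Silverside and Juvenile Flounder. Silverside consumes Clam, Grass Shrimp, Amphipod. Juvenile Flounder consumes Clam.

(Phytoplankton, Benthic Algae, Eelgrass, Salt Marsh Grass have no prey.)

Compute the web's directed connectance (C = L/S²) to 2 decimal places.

The web has S = 13 species and L = 20 feeding links.
C = L / S² = 20 / 169 = 0.1183 ≈ 0.12.

C = 0.12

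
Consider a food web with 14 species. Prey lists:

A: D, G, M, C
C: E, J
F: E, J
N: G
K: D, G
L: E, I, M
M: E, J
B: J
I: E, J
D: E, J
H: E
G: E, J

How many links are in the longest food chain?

2 links

One longest chain: E → G → N.
It has 3 species and 2 links.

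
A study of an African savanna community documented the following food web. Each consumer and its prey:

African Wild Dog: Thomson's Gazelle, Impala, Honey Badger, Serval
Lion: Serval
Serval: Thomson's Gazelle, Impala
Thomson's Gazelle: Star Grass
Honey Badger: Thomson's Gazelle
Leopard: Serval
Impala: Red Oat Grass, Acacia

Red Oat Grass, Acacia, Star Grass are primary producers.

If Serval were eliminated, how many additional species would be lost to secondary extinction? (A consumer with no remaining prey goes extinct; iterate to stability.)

Remove Serval.
Round 1: Leopard (all prey gone), Lion (all prey gone) → extinct.
No further losses. Total secondary extinctions: 2.

2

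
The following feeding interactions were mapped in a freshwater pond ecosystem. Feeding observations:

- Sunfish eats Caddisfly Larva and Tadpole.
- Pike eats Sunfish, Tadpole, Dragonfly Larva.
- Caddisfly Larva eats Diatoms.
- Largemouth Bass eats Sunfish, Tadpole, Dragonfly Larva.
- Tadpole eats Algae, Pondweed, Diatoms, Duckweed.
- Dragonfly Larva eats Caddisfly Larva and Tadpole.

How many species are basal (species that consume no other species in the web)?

Basal species (no prey listed): Pondweed, Duckweed, Algae, Diatoms.
Count: 4.

4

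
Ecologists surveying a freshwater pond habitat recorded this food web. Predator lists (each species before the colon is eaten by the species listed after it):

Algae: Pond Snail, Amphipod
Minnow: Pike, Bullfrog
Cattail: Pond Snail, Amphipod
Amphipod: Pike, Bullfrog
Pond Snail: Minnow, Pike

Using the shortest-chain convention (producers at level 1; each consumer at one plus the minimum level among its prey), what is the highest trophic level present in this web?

3

Producers (level 1): Algae, Cattail.
Following each consumer down to its lowest-level prey: Algae → Pond Snail → Minnow (levels 1 through 3).
All prey of Minnow (Pond Snail 2) are at level 2 or above, so Minnow is at level 1 + 2 = 3.
Every consumer has at least one prey at level 2 or below, so none exceeds level 3.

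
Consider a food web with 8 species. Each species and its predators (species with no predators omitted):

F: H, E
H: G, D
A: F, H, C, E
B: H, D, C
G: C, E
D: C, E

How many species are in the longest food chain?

One longest chain: A → F → H → G → C.
It has 5 species and 4 links.

5 species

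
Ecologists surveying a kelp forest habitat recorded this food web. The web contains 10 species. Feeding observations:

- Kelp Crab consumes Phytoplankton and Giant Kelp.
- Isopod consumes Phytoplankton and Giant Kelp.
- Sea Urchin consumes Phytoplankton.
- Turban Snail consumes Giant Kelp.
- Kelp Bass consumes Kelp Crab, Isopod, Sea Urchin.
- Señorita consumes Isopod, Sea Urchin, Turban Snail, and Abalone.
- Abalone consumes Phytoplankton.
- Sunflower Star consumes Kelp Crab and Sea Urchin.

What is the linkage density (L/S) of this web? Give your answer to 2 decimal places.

L/S = 1.60

There are L = 16 links among S = 10 species.
L/S = 16/10 = 1.6000 ≈ 1.60.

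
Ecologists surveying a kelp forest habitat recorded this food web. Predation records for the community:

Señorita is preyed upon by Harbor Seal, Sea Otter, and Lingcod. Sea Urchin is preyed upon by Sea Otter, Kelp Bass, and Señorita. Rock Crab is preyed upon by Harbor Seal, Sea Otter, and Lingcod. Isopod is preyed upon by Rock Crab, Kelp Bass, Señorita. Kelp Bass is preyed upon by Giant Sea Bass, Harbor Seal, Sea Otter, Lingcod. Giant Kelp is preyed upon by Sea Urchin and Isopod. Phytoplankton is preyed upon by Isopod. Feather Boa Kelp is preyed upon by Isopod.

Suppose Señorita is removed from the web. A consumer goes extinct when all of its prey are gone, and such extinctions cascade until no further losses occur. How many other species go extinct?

0

Remove Señorita.
Every predator of it retains at least one other prey: Harbor Seal still has Kelp Bass, Rock Crab; Sea Otter still has Sea Urchin, Kelp Bass, Rock Crab; Lingcod still has Kelp Bass, Rock Crab.
No consumer loses all prey, so no secondary extinctions occur.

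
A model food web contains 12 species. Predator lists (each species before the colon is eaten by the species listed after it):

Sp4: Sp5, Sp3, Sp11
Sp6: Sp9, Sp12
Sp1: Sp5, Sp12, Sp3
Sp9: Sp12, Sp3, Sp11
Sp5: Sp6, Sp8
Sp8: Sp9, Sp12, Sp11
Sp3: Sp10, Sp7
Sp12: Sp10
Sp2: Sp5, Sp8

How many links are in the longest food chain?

5 links

One longest chain: Sp4 → Sp5 → Sp6 → Sp9 → Sp3 → Sp10.
It has 6 species and 5 links.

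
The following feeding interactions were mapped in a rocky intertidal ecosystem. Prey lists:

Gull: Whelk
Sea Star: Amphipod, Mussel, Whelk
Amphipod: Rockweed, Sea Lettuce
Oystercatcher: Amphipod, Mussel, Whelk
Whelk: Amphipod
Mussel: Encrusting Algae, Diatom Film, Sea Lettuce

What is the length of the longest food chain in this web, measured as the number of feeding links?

One longest chain: Rockweed → Amphipod → Whelk → Gull.
It has 4 species and 3 links.

3 links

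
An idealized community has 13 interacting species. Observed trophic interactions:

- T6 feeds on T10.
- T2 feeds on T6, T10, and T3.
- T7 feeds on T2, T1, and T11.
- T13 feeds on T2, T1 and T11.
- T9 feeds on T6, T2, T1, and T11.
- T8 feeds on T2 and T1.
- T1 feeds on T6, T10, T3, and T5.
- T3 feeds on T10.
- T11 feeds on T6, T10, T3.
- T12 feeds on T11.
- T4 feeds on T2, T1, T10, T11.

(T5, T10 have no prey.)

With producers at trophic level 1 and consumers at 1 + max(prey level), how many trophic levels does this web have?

Producers (level 1): T5, T10.
T10 → T3 → T2 → T8 gives T8 level 4.
No species has a prey at level 4, so no species reaches level 5.

4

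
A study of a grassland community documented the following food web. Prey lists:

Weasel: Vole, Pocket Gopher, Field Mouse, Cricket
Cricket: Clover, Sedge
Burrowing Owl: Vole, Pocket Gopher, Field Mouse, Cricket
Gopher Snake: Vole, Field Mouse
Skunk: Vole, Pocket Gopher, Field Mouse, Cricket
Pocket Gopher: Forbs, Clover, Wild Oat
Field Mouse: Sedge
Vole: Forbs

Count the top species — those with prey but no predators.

Top species (has prey, but nothing eats it): Weasel, Burrowing Owl, Skunk, Gopher Snake.
Count: 4.

4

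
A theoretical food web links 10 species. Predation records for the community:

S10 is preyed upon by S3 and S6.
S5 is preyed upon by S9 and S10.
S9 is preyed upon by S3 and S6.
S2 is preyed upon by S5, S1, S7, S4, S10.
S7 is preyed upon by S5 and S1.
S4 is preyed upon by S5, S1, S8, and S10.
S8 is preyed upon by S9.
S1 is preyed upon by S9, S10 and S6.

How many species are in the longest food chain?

One longest chain: S2 → S7 → S1 → S10 → S6.
It has 5 species and 4 links.

5 species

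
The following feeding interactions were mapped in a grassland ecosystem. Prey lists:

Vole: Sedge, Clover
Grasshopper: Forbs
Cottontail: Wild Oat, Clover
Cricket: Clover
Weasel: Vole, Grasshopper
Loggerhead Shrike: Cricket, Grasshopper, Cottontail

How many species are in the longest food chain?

3 species

One longest chain: Sedge → Vole → Weasel.
It has 3 species and 2 links.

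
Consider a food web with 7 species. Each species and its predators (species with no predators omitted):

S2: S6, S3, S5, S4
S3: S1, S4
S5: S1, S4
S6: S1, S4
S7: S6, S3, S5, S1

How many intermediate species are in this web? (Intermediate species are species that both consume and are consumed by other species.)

3

Intermediate species (has both prey and predators): S6, S3, S5.
Count: 3.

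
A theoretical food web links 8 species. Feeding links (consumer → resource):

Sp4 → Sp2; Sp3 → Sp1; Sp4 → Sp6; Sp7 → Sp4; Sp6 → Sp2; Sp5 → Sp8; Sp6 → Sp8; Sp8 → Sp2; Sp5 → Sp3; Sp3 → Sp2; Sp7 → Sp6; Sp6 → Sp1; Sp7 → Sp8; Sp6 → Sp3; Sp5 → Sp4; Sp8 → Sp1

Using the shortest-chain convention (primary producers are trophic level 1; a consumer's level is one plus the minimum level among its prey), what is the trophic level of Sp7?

Sp2 is a producer → level 1.
Sp8 eats Sp2 → level 2.
Sp7 eats Sp8 → level 3.
No prey of Sp7 is below level 2, so 3 is the minimum.

Trophic level 3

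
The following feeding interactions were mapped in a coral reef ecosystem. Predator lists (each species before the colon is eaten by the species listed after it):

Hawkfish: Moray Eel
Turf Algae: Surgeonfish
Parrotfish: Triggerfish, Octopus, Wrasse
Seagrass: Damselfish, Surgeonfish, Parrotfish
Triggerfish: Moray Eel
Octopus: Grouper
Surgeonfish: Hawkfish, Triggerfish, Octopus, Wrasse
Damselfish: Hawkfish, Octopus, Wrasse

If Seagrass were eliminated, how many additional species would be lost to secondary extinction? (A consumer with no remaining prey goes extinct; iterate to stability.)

2

Remove Seagrass.
Round 1: Damselfish (all prey gone), Parrotfish (all prey gone) → extinct.
No further losses. Total secondary extinctions: 2.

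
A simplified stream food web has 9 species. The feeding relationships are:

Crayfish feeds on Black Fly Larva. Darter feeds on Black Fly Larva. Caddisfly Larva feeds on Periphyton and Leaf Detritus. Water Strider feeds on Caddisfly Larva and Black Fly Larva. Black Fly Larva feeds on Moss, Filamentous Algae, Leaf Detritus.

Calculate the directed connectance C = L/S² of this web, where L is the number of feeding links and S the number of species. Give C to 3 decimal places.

The web has S = 9 species and L = 9 feeding links.
C = L / S² = 9 / 81 = 0.1111 ≈ 0.111.

C = 0.111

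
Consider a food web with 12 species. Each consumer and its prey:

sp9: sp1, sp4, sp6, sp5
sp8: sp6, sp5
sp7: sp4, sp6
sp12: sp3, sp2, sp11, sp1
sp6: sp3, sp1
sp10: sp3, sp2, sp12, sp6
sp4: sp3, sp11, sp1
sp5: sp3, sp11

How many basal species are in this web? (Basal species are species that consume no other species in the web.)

4

Basal species (no prey listed): sp3, sp2, sp11, sp1.
Count: 4.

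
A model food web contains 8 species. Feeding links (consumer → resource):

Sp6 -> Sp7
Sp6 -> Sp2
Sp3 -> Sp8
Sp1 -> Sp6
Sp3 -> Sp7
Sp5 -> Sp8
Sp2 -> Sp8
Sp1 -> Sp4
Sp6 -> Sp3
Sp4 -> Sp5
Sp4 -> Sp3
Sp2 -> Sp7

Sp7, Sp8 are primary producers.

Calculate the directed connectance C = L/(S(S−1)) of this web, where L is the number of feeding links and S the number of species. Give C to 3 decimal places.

C = 0.214

The web has S = 8 species and L = 12 feeding links.
C = L / (S(S−1)) = 12 / 56 = 0.2143 ≈ 0.214.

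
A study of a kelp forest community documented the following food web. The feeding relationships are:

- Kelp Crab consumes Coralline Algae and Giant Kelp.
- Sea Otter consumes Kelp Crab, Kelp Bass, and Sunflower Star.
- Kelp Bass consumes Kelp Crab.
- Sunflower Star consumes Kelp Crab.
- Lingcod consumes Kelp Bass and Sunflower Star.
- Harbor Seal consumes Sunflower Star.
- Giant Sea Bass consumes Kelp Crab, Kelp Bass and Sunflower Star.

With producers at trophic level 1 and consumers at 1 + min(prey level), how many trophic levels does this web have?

4

Producers (level 1): Giant Kelp, Coralline Algae.
Following each consumer down to its lowest-level prey: Giant Kelp → Kelp Crab → Sunflower Star → Lingcod (levels 1 through 4).
All prey of Lingcod (Sunflower Star 3, Kelp Bass 3) are at level 3 or above, so Lingcod is at level 1 + 3 = 4.
Every consumer has at least one prey at level 3 or below, so none exceeds level 4.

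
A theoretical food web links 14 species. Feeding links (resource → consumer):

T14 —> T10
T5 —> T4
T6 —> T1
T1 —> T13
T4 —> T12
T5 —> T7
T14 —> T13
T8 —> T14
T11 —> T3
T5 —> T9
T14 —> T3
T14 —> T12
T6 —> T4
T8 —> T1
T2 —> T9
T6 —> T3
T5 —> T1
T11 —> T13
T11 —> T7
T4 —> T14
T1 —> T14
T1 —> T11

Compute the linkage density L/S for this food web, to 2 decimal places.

There are L = 22 links among S = 14 species.
L/S = 22/14 = 1.5714 ≈ 1.57.

L/S = 1.57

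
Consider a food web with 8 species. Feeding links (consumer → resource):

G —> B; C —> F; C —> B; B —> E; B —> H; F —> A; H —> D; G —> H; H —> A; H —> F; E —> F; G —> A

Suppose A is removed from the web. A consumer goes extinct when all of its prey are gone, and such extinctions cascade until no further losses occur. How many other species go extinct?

Remove A.
Round 1: F (all prey gone) → extinct.
Round 2: E (all prey gone) → extinct.
No further losses. Total secondary extinctions: 2.

2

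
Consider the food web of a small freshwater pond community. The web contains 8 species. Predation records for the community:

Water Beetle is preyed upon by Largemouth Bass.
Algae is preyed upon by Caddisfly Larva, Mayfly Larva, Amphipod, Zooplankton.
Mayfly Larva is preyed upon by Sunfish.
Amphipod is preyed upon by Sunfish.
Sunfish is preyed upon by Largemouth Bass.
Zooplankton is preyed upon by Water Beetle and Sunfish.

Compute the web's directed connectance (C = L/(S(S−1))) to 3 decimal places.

The web has S = 8 species and L = 10 feeding links.
C = L / (S(S−1)) = 10 / 56 = 0.1786 ≈ 0.179.

C = 0.179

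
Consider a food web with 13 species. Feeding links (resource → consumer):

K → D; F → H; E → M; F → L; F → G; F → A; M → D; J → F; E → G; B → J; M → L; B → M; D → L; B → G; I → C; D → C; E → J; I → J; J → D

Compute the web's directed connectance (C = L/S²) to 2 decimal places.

C = 0.11

The web has S = 13 species and L = 19 feeding links.
C = L / S² = 19 / 169 = 0.1124 ≈ 0.11.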